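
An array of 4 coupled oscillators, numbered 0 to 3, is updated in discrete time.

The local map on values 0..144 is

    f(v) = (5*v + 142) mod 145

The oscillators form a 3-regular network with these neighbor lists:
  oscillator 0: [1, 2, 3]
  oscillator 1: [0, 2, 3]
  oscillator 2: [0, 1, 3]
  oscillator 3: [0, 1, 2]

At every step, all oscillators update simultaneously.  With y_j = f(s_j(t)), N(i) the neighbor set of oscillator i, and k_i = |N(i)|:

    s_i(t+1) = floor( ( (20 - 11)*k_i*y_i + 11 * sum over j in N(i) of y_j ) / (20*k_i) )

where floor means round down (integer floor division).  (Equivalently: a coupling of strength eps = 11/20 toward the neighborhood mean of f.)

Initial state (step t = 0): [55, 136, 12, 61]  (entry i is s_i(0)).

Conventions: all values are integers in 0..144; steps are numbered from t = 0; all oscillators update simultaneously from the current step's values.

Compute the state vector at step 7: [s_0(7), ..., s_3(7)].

Answer: [112, 102, 96, 101]

Derivation:
t=0: [55, 136, 12, 61]
t=1: [87, 79, 68, 56]
t=2: [115, 104, 90, 112]
t=3: [101, 86, 67, 97]
t=4: [71, 90, 64, 66]
t=5: [41, 28, 32, 35]
t=6: [57, 79, 45, 49]
t=7: [112, 102, 96, 101]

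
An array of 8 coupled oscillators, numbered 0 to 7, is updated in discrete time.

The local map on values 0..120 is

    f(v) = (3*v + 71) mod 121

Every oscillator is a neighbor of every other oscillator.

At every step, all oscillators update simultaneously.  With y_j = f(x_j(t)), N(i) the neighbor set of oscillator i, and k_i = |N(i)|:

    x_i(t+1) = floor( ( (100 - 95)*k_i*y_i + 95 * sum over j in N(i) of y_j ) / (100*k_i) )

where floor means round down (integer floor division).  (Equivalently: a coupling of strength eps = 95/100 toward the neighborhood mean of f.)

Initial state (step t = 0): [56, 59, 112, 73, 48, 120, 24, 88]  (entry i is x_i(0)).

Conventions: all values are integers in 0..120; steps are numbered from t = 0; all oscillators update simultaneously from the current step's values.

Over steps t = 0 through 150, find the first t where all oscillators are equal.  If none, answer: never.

Simulating step by step:
t=0: [56, 59, 112, 73, 48, 120, 24, 88]  (not all equal)
t=1: [56, 66, 63, 62, 58, 61, 65, 58]  (not all equal)
t=2: [19, 27, 28, 28, 29, 28, 27, 29]  (not all equal)
t=3: [32, 30, 30, 30, 30, 30, 30, 30]  (not all equal)
t=4: [40, 40, 40, 40, 40, 40, 40, 40]  (all equal)

Answer: 4
Key observation: Synchronization is absorbing here: once all oscillators are equal they stay equal, and step 4 is the first all-equal step.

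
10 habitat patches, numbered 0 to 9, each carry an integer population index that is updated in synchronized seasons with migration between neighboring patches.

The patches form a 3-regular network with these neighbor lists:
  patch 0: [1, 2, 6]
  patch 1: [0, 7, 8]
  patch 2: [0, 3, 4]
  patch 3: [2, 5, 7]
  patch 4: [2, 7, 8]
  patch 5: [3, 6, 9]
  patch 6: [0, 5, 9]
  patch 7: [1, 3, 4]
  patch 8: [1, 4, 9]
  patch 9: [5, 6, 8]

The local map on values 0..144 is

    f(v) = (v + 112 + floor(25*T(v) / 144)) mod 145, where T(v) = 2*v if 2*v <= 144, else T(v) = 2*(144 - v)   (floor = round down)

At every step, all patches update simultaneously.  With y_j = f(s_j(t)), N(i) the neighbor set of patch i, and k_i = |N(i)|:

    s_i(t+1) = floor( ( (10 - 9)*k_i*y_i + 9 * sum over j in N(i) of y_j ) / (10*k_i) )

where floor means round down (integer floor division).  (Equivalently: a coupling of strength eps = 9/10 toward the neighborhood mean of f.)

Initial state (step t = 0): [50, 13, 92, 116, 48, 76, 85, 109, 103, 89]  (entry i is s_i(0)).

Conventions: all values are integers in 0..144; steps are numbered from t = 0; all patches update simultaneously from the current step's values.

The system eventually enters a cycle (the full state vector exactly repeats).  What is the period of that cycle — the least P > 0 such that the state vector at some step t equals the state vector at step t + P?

Simulating step by step:
t=0: [50, 13, 92, 116, 48, 76, 85, 109, 103, 89]
t=1: [86, 74, 54, 78, 77, 78, 59, 84, 78, 74]
t=2: [52, 69, 66, 59, 59, 60, 66, 66, 65, 60]
t=3: [54, 49, 44, 51, 53, 49, 44, 50, 51, 51]
t=4: [29, 35, 36, 31, 32, 32, 34, 35, 35, 31]
t=5: [12, 11, 8, 12, 13, 9, 8, 11, 11, 11]
t=6: [123, 126, 127, 124, 125, 125, 125, 127, 126, 124]
t=7: [98, 98, 97, 98, 98, 97, 97, 98, 98, 98]
t=8: [80, 80, 80, 80, 80, 80, 80, 80, 80, 80]
t=9: [69, 69, 69, 69, 69, 69, 69, 69, 69, 69]
t=10: [59, 59, 59, 59, 59, 59, 59, 59, 59, 59]
t=11: [46, 46, 46, 46, 46, 46, 46, 46, 46, 46]
t=12: [28, 28, 28, 28, 28, 28, 28, 28, 28, 28]
t=13: [4, 4, 4, 4, 4, 4, 4, 4, 4, 4]
t=14: [117, 117, 117, 117, 117, 117, 117, 117, 117, 117]
t=15: [93, 93, 93, 93, 93, 93, 93, 93, 93, 93]
t=16: [77, 77, 77, 77, 77, 77, 77, 77, 77, 77]
t=17: [67, 67, 67, 67, 67, 67, 67, 67, 67, 67]
t=18: [57, 57, 57, 57, 57, 57, 57, 57, 57, 57]
t=19: [43, 43, 43, 43, 43, 43, 43, 43, 43, 43]
t=20: [24, 24, 24, 24, 24, 24, 24, 24, 24, 24]
t=21: [144, 144, 144, 144, 144, 144, 144, 144, 144, 144]
t=22: [111, 111, 111, 111, 111, 111, 111, 111, 111, 111]
t=23: [89, 89, 89, 89, 89, 89, 89, 89, 89, 89]
t=24: [75, 75, 75, 75, 75, 75, 75, 75, 75, 75]
t=25: [65, 65, 65, 65, 65, 65, 65, 65, 65, 65]
t=26: [54, 54, 54, 54, 54, 54, 54, 54, 54, 54]
t=27: [39, 39, 39, 39, 39, 39, 39, 39, 39, 39]
t=28: [19, 19, 19, 19, 19, 19, 19, 19, 19, 19]
t=29: [137, 137, 137, 137, 137, 137, 137, 137, 137, 137]
t=30: [106, 106, 106, 106, 106, 106, 106, 106, 106, 106]
t=31: [86, 86, 86, 86, 86, 86, 86, 86, 86, 86]
t=32: [73, 73, 73, 73, 73, 73, 73, 73, 73, 73]
t=33: [64, 64, 64, 64, 64, 64, 64, 64, 64, 64]
t=34: [53, 53, 53, 53, 53, 53, 53, 53, 53, 53]
t=35: [38, 38, 38, 38, 38, 38, 38, 38, 38, 38]
t=36: [18, 18, 18, 18, 18, 18, 18, 18, 18, 18]
t=37: [136, 136, 136, 136, 136, 136, 136, 136, 136, 136]
t=38: [105, 105, 105, 105, 105, 105, 105, 105, 105, 105]
t=39: [85, 85, 85, 85, 85, 85, 85, 85, 85, 85]
t=40: [72, 72, 72, 72, 72, 72, 72, 72, 72, 72]
t=41: [64, 64, 64, 64, 64, 64, 64, 64, 64, 64]

Answer: 8
Key observation: The state at step 33, [64, 64, 64, 64, 64, 64, 64, 64, 64, 64], reappears at step 41 — and no state repeats earlier — so the cycle the system enters has period 8.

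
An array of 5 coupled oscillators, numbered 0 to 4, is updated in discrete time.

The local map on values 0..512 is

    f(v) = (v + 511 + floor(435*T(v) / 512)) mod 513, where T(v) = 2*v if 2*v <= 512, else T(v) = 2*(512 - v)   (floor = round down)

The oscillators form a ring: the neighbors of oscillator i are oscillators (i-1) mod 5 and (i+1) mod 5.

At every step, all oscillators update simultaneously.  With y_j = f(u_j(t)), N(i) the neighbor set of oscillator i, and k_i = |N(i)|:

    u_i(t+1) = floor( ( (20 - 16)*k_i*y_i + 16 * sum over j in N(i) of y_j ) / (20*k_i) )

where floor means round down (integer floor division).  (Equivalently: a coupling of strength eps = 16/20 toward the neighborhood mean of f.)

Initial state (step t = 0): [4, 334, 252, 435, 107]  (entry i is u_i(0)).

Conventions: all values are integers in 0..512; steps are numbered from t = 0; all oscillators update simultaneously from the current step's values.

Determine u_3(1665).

Answer: u_3(1665) = 510
Key observation: The state at step 33, [510, 510, 510, 510, 510], reappears at step 35: the system is in a cycle of period 2 from step 33 on.  Therefore the state at step 1665 equals the state at step 33 + ((1665 - 33) mod 2) = 33, which is [510, 510, 510, 510, 510].

Derivation:
t=0: [4, 334, 252, 435, 107]
t=1: [164, 93, 101, 190, 80]
t=2: [272, 333, 357, 295, 422]
t=3: [105, 132, 129, 95, 136]
t=4: [343, 321, 312, 335, 287]
t=5: [136, 126, 127, 140, 124]
t=6: [341, 349, 353, 343, 362]
t=7: [107, 111, 111, 106, 112]
t=8: [296, 292, 291, 295, 288]
t=9: [150, 149, 149, 151, 149]
t=10: [400, 400, 402, 401, 402]
t=11: [74, 74, 74, 73, 74]
t=12: [197, 197, 196, 196, 196]
t=13: [15, 15, 14, 14, 14]
t=14: [36, 36, 36, 35, 36]
t=15: [95, 95, 93, 94, 93]
t=16: [252, 252, 251, 249, 251]
t=17: [163, 163, 161, 161, 161]
t=18: [435, 435, 434, 432, 434]
t=19: [50, 50, 51, 51, 51]
t=20: [133, 133, 133, 135, 133]
t=21: [356, 356, 358, 357, 358]
t=22: [105, 105, 105, 104, 105]
t=23: [281, 281, 279, 280, 279]
t=24: [158, 158, 158, 159, 158]
t=25: [424, 424, 425, 424, 425]
t=26: [57, 57, 57, 57, 57]
t=27: [151, 151, 151, 151, 151]
t=28: [405, 405, 405, 405, 405]
t=29: [71, 71, 71, 71, 71]
t=30: [189, 189, 189, 189, 189]
t=31: [508, 508, 508, 508, 508]
t=32: [512, 512, 512, 512, 512]
t=33: [510, 510, 510, 510, 510]
t=34: [511, 511, 511, 511, 511]
t=35: [510, 510, 510, 510, 510]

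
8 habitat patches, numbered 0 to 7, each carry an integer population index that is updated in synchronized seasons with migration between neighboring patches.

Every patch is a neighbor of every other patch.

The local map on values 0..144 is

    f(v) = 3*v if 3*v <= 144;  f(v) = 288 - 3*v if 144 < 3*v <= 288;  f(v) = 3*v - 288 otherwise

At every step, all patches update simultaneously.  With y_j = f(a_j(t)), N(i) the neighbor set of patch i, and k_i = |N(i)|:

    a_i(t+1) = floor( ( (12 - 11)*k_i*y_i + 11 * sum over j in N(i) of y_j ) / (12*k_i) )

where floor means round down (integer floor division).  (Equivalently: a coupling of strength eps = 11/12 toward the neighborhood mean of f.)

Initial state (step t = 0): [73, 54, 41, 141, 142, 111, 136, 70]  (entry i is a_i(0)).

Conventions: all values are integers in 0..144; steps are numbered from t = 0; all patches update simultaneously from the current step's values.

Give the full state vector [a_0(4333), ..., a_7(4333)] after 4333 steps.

Simulating step by step:
t=0: [73, 54, 41, 141, 142, 111, 136, 70]
t=1: [105, 103, 103, 102, 102, 107, 103, 105]
t=2: [23, 23, 23, 23, 23, 22, 23, 23]
t=3: [68, 68, 68, 68, 68, 68, 68, 68]
t=4: [84, 84, 84, 84, 84, 84, 84, 84]
t=5: [36, 36, 36, 36, 36, 36, 36, 36]
t=6: [108, 108, 108, 108, 108, 108, 108, 108]
t=7: [36, 36, 36, 36, 36, 36, 36, 36]

Answer: [36, 36, 36, 36, 36, 36, 36, 36]
Key observation: The state at step 5, [36, 36, 36, 36, 36, 36, 36, 36], reappears at step 7: the system is in a cycle of period 2 from step 5 on.  Therefore the state at step 4333 equals the state at step 5 + ((4333 - 5) mod 2) = 5, which is [36, 36, 36, 36, 36, 36, 36, 36].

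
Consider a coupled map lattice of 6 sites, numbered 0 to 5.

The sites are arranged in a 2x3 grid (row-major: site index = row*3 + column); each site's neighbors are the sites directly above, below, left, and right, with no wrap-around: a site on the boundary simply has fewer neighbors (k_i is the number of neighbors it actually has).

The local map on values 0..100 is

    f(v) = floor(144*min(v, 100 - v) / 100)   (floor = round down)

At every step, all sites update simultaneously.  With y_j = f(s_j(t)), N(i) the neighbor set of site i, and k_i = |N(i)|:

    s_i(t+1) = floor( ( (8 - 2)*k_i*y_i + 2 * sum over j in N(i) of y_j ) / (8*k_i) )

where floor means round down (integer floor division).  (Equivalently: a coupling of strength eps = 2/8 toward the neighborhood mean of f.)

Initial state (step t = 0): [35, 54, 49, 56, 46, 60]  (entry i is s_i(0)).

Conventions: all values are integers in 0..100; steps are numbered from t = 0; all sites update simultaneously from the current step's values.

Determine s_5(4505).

Simulating step by step:
t=0: [35, 54, 49, 56, 46, 60]
t=1: [53, 65, 67, 61, 65, 59]
t=2: [63, 51, 48, 56, 51, 56]
t=3: [56, 68, 68, 62, 68, 64]
t=4: [59, 47, 46, 54, 47, 49]
t=5: [60, 66, 66, 65, 67, 69]
t=6: [55, 48, 47, 50, 47, 44]
t=7: [65, 68, 66, 70, 67, 64]
t=8: [48, 46, 48, 44, 46, 50]
t=9: [67, 66, 69, 64, 66, 70]
t=10: [47, 47, 44, 50, 47, 43]
t=11: [67, 66, 63, 70, 66, 62]
t=12: [46, 48, 52, 44, 48, 53]
t=13: [66, 68, 68, 64, 68, 67]
t=14: [48, 46, 46, 50, 46, 46]
t=15: [69, 66, 66, 70, 66, 66]
t=16: [44, 47, 48, 43, 47, 48]
t=17: [63, 66, 68, 62, 66, 68]
t=18: [52, 48, 46, 53, 48, 46]
t=19: [68, 68, 66, 67, 68, 66]
t=20: [46, 46, 47, 46, 46, 47]
t=21: [66, 66, 66, 66, 66, 66]
t=22: [48, 48, 48, 48, 48, 48]
t=23: [69, 69, 69, 69, 69, 69]
t=24: [44, 44, 44, 44, 44, 44]
t=25: [63, 63, 63, 63, 63, 63]
t=26: [53, 53, 53, 53, 53, 53]
t=27: [67, 67, 67, 67, 67, 67]
t=28: [47, 47, 47, 47, 47, 47]
t=29: [67, 67, 67, 67, 67, 67]

Answer: s_5(4505) = 67
Key observation: The state at step 27, [67, 67, 67, 67, 67, 67], reappears at step 29: the system is in a cycle of period 2 from step 27 on.  Therefore the state at step 4505 equals the state at step 27 + ((4505 - 27) mod 2) = 27, which is [67, 67, 67, 67, 67, 67].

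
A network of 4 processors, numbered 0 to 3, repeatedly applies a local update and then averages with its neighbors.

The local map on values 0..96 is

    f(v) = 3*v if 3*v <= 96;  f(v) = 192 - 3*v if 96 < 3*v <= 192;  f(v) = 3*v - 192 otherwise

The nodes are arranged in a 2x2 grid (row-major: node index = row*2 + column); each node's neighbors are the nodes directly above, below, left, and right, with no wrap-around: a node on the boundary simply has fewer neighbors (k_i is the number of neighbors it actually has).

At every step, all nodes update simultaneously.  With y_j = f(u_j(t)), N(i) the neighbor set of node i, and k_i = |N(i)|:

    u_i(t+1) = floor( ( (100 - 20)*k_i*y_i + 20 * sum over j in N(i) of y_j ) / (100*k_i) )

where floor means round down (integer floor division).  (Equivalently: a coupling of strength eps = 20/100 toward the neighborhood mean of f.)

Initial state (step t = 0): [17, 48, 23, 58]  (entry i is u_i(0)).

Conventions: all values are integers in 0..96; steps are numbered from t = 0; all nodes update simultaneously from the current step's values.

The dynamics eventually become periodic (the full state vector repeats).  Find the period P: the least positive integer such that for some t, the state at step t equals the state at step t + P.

Answer: 2
Key observation: The state at step 35, [25, 25, 20, 51], reappears at step 37 — and no state repeats earlier — so the cycle the system enters has period 2.

Derivation:
t=0: [17, 48, 23, 58]
t=1: [52, 45, 62, 26]
t=2: [35, 57, 16, 68]
t=3: [76, 26, 48, 16]
t=4: [41, 70, 46, 51]
t=5: [62, 25, 54, 38]
t=6: [15, 68, 32, 72]
t=7: [46, 16, 83, 30]
t=8: [53, 52, 60, 82]
t=9: [31, 37, 18, 48]
t=10: [87, 78, 57, 51]
t=11: [61, 44, 27, 37]
t=12: [21, 57, 73, 78]
t=13: [55, 27, 32, 38]
t=14: [39, 75, 87, 80]
t=15: [70, 38, 67, 48]
t=16: [23, 69, 13, 47]
t=17: [60, 24, 43, 46]
t=18: [23, 64, 57, 56]
t=19: [57, 9, 26, 21]
t=20: [27, 30, 70, 60]
t=21: [75, 81, 23, 20]
t=22: [38, 50, 64, 60]
t=23: [66, 42, 9, 13]
t=24: [14, 57, 26, 40]
t=25: [43, 28, 73, 67]
t=26: [61, 74, 28, 18]
t=27: [18, 30, 73, 54]
t=28: [54, 80, 30, 35]
t=29: [37, 50, 83, 83]
t=30: [74, 47, 59, 55]
t=31: [30, 46, 17, 28]
t=32: [82, 60, 58, 77]
t=33: [46, 18, 23, 34]
t=34: [55, 57, 69, 84]
t=35: [25, 25, 20, 51]
t=36: [73, 71, 59, 44]
t=37: [25, 25, 20, 51]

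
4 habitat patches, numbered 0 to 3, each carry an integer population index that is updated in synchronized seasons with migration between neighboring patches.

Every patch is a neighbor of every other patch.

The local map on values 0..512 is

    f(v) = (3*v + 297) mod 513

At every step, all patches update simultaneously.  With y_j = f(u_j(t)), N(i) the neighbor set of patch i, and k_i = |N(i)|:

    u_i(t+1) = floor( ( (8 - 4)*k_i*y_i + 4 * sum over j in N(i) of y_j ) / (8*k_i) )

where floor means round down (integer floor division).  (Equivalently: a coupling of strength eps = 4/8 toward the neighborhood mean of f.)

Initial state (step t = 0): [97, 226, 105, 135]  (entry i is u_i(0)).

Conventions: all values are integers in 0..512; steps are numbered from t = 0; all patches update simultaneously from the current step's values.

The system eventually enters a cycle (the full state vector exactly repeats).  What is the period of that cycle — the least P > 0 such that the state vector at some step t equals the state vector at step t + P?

Simulating step by step:
t=0: [97, 226, 105, 135]
t=1: [162, 291, 170, 200]
t=2: [272, 230, 280, 310]
t=3: [174, 303, 182, 212]
t=4: [308, 266, 316, 346]
t=5: [197, 155, 205, 235]
t=6: [377, 335, 385, 415]
t=7: [318, 276, 326, 185]
t=8: [227, 185, 235, 265]
t=9: [381, 339, 389, 248]
t=10: [330, 288, 338, 197]
t=11: [263, 221, 271, 301]
t=12: [147, 276, 155, 185]
t=13: [227, 185, 235, 265]

Answer: 5
Key observation: The state at step 8, [227, 185, 235, 265], reappears at step 13 — and no state repeats earlier — so the cycle the system enters has period 5.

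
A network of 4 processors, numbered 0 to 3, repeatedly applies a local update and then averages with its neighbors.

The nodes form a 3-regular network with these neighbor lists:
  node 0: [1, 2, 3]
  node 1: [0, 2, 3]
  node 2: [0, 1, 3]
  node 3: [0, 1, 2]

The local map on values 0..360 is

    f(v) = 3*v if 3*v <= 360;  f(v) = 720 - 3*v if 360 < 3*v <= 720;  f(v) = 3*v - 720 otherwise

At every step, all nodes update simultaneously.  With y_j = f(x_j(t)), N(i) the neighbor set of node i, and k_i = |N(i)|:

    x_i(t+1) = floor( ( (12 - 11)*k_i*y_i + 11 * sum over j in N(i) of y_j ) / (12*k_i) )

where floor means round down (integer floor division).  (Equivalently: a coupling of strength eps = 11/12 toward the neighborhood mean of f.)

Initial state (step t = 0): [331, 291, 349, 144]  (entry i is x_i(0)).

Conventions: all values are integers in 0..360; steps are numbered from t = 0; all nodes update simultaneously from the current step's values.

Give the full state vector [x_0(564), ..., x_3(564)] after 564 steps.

Simulating step by step:
t=0: [331, 291, 349, 144]
t=1: [257, 284, 245, 254]
t=2: [62, 44, 70, 64]
t=3: [178, 190, 173, 177]
t=4: [180, 188, 177, 179]
t=5: [176, 181, 174, 175]
t=6: [190, 193, 188, 189]
t=7: [150, 152, 148, 149]
t=8: [270, 272, 269, 270]
t=9: [90, 89, 91, 90]
t=10: [270, 270, 269, 270]
t=11: [89, 89, 89, 89]
t=12: [267, 267, 267, 267]
t=13: [81, 81, 81, 81]
t=14: [243, 243, 243, 243]
t=15: [9, 9, 9, 9]
t=16: [27, 27, 27, 27]
t=17: [81, 81, 81, 81]

Answer: [27, 27, 27, 27]
Key observation: The state at step 13, [81, 81, 81, 81], reappears at step 17: the system is in a cycle of period 4 from step 13 on.  Therefore the state at step 564 equals the state at step 13 + ((564 - 13) mod 4) = 16, which is [27, 27, 27, 27].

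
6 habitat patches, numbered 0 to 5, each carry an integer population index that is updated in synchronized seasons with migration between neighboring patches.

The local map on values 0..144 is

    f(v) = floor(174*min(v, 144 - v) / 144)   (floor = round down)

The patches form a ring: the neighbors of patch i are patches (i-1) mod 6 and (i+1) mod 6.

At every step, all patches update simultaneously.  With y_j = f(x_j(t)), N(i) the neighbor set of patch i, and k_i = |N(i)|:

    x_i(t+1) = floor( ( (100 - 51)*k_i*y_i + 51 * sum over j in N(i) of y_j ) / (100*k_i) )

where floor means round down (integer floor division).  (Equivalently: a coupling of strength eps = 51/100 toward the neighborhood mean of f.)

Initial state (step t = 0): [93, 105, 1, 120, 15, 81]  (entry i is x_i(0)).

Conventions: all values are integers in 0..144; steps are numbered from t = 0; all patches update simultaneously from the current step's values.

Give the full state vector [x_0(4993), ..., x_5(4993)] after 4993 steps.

Answer: [68, 68, 68, 68, 68, 68]
Key observation: The state at step 16, [84, 84, 84, 84, 84, 84], reappears at step 22: the system is in a cycle of period 6 from step 16 on.  Therefore the state at step 4993 equals the state at step 16 + ((4993 - 16) mod 6) = 19, which is [68, 68, 68, 68, 68, 68].

Derivation:
t=0: [93, 105, 1, 120, 15, 81]
t=1: [61, 38, 19, 19, 35, 57]
t=2: [64, 46, 27, 27, 43, 62]
t=3: [70, 54, 37, 36, 52, 68]
t=4: [78, 64, 49, 48, 62, 77]
t=5: [78, 72, 63, 62, 71, 78]
t=6: [81, 82, 78, 77, 80, 80]
t=7: [75, 75, 77, 78, 77, 76]
t=8: [82, 82, 80, 79, 80, 81]
t=9: [74, 74, 76, 77, 77, 75]
t=10: [83, 83, 82, 80, 80, 82]
t=11: [73, 73, 74, 76, 76, 74]
t=12: [84, 84, 83, 82, 82, 83]
t=13: [72, 72, 73, 73, 73, 73]
t=14: [86, 86, 85, 85, 85, 85]
t=15: [70, 70, 70, 71, 71, 70]
t=16: [84, 84, 84, 84, 84, 84]
t=17: [72, 72, 72, 72, 72, 72]
t=18: [87, 87, 87, 87, 87, 87]
t=19: [68, 68, 68, 68, 68, 68]
t=20: [82, 82, 82, 82, 82, 82]
t=21: [74, 74, 74, 74, 74, 74]
t=22: [84, 84, 84, 84, 84, 84]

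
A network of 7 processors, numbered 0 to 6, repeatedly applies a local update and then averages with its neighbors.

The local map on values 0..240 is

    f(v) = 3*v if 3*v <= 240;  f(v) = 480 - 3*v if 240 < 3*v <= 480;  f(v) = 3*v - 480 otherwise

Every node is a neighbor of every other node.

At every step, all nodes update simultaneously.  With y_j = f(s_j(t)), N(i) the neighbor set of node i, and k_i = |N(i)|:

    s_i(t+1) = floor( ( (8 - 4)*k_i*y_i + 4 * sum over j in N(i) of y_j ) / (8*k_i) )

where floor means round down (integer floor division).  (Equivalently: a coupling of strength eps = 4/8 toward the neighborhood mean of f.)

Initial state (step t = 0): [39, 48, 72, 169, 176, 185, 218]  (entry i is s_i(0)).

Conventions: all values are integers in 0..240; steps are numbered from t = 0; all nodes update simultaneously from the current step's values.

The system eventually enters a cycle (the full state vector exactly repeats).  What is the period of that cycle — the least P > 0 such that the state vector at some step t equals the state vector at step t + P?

Simulating step by step:
t=0: [39, 48, 72, 169, 176, 185, 218]
t=1: [115, 126, 156, 78, 86, 98, 139]
t=2: [135, 122, 84, 177, 172, 157, 105]
t=3: [87, 104, 151, 77, 71, 60, 125]
t=4: [186, 165, 106, 191, 184, 170, 139]
t=5: [75, 49, 110, 81, 72, 55, 69]
t=6: [206, 173, 174, 211, 202, 181, 198]
t=7: [113, 72, 73, 120, 108, 82, 103]
t=8: [163, 194, 196, 154, 169, 202, 176]
t=9: [40, 79, 81, 44, 47, 89, 56]
t=10: [154, 202, 202, 159, 162, 192, 174]
t=11: [42, 87, 87, 36, 37, 74, 52]
t=12: [149, 188, 188, 141, 143, 189, 161]
t=13: [47, 68, 68, 57, 54, 69, 34]
t=14: [158, 184, 184, 170, 166, 185, 141]
t=15: [30, 57, 57, 40, 35, 58, 51]
t=16: [119, 153, 153, 132, 125, 154, 145]
t=17: [86, 43, 43, 69, 78, 42, 53]
t=18: [193, 154, 154, 186, 198, 153, 166]
t=19: [71, 38, 38, 63, 78, 39, 38]
t=20: [180, 138, 138, 170, 188, 140, 138]
t=21: [61, 63, 63, 48, 71, 61, 63]
t=22: [183, 186, 186, 167, 196, 183, 186]
t=23: [70, 74, 74, 50, 86, 70, 74]
t=24: [209, 214, 214, 184, 214, 209, 214]
t=25: [145, 152, 152, 114, 152, 145, 152]
t=26: [45, 37, 37, 84, 37, 45, 37]
t=27: [134, 124, 124, 173, 124, 134, 124]
t=28: [84, 97, 97, 68, 97, 84, 97]
t=29: [213, 196, 196, 203, 196, 213, 196]
t=30: [139, 118, 118, 127, 118, 139, 118]
t=31: [87, 113, 113, 102, 113, 87, 113]
t=32: [189, 156, 156, 170, 156, 189, 156]
t=33: [57, 26, 26, 33, 26, 57, 26]
t=34: [134, 95, 95, 104, 95, 134, 95]
t=35: [124, 173, 173, 162, 173, 124, 173]
t=36: [76, 47, 47, 34, 47, 76, 47]
t=37: [188, 152, 152, 136, 152, 188, 152]
t=38: [63, 38, 38, 58, 38, 63, 38]
t=39: [162, 131, 131, 156, 131, 162, 131]
t=40: [33, 67, 67, 36, 67, 33, 67]
t=41: [133, 176, 176, 137, 176, 133, 176]
t=42: [69, 55, 55, 64, 55, 69, 55]
t=43: [191, 174, 174, 185, 174, 191, 174]
t=44: [74, 53, 53, 67, 53, 74, 53]
t=45: [199, 173, 173, 190, 173, 199, 173]
t=46: [88, 56, 56, 77, 56, 88, 56]
t=47: [201, 181, 181, 207, 181, 201, 181]
t=48: [104, 79, 79, 112, 79, 104, 79]
t=49: [189, 217, 217, 179, 217, 189, 217]
t=50: [112, 147, 147, 100, 147, 112, 147]
t=51: [112, 68, 68, 127, 68, 112, 68]
t=52: [160, 185, 185, 141, 185, 160, 185]
t=53: [29, 61, 61, 53, 61, 29, 61]
t=54: [125, 165, 165, 155, 165, 125, 165]
t=55: [67, 30, 30, 30, 30, 67, 30]
t=56: [154, 108, 108, 108, 108, 154, 108]
t=57: [75, 133, 133, 133, 133, 75, 133]
t=58: [165, 105, 105, 105, 105, 165, 105]
t=59: [77, 140, 140, 140, 140, 77, 140]
t=60: [159, 88, 88, 88, 88, 159, 88]
t=61: [91, 180, 180, 180, 180, 91, 180]
t=62: [145, 84, 84, 84, 84, 145, 84]
t=63: [121, 197, 197, 197, 197, 121, 197]
t=64: [114, 112, 112, 112, 112, 114, 112]
t=65: [140, 143, 143, 143, 143, 140, 143]
t=66: [56, 52, 52, 52, 52, 56, 52]
t=67: [163, 158, 158, 158, 158, 163, 158]
t=68: [7, 6, 6, 6, 6, 7, 6]
t=69: [19, 18, 18, 18, 18, 19, 18]
t=70: [55, 54, 54, 54, 54, 55, 54]
t=71: [163, 162, 162, 162, 162, 163, 162]
t=72: [7, 6, 6, 6, 6, 7, 6]

Answer: 4
Key observation: The state at step 68, [7, 6, 6, 6, 6, 7, 6], reappears at step 72 — and no state repeats earlier — so the cycle the system enters has period 4.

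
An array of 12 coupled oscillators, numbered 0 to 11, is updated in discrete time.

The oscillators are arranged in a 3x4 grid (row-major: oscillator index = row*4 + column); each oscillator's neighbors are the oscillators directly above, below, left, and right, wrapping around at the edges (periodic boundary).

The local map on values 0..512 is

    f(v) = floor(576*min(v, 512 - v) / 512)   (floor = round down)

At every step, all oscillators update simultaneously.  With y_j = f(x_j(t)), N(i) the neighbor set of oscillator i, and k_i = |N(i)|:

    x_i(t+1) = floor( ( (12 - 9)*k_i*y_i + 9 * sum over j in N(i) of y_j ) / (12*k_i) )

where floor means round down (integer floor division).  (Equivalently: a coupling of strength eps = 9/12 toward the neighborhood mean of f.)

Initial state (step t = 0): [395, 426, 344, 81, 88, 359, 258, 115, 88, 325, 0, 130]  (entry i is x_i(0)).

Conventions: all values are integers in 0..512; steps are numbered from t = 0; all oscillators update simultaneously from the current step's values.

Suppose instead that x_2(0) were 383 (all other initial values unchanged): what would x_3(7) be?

Answer: x_3(7) = 261
Key observation: This trace re-runs the system from the modified initial state.

Derivation:
t=0: [395, 426, 383, 81, 88, 359, 258, 115, 88, 325, 0, 130]
t=1: [104, 147, 124, 126, 124, 172, 154, 148, 134, 121, 147, 96]
t=2: [140, 150, 155, 134, 152, 163, 167, 146, 131, 160, 145, 143]
t=3: [158, 172, 168, 160, 164, 178, 175, 166, 162, 168, 172, 157]
t=4: [182, 189, 190, 181, 185, 192, 193, 184, 181, 191, 188, 182]
t=5: [205, 211, 211, 206, 207, 213, 213, 207, 206, 211, 211, 205]
t=6: [232, 236, 236, 231, 232, 236, 236, 232, 231, 236, 236, 232]
t=7: [261, 264, 263, 261, 261, 264, 264, 261, 261, 263, 264, 261]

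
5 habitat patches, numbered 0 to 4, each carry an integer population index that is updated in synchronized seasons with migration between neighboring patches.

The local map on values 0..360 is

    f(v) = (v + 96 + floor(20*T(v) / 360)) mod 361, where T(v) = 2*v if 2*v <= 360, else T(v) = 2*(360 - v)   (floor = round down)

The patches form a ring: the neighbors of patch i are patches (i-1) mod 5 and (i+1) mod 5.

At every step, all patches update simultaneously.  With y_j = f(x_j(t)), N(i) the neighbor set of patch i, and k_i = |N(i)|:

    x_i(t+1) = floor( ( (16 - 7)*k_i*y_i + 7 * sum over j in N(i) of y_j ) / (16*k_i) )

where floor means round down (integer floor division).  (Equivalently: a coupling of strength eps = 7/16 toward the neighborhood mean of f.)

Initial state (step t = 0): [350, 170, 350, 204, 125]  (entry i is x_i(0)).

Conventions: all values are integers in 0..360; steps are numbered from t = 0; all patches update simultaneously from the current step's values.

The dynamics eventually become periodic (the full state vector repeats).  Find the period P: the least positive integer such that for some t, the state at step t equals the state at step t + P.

Answer: 24
Key observation: The state at step 50, [312, 312, 312, 312, 312], reappears at step 74 — and no state repeats earlier — so the cycle the system enters has period 24.

Derivation:
t=0: [350, 170, 350, 204, 125]
t=1: [161, 197, 179, 248, 219]
t=2: [294, 299, 311, 336, 323]
t=3: [42, 41, 53, 65, 58]
t=4: [145, 144, 154, 163, 157]
t=5: [259, 258, 266, 273, 268]
t=6: [6, 5, 10, 14, 12]
t=7: [103, 102, 106, 109, 107]
t=8: [210, 210, 213, 215, 213]
t=9: [322, 322, 324, 326, 324]
t=10: [61, 61, 62, 63, 62]
t=11: [163, 163, 164, 165, 164]
t=12: [277, 277, 278, 278, 278]
t=13: [21, 21, 21, 22, 21]
t=14: [119, 119, 119, 119, 119]
t=15: [228, 228, 228, 228, 228]
t=16: [338, 338, 338, 338, 338]
t=17: [75, 75, 75, 75, 75]
t=18: [179, 179, 179, 179, 179]
t=19: [294, 294, 294, 294, 294]
t=20: [36, 36, 36, 36, 36]
t=21: [136, 136, 136, 136, 136]
t=22: [247, 247, 247, 247, 247]
t=23: [355, 355, 355, 355, 355]
t=24: [90, 90, 90, 90, 90]
t=25: [196, 196, 196, 196, 196]
t=26: [310, 310, 310, 310, 310]
t=27: [50, 50, 50, 50, 50]
t=28: [151, 151, 151, 151, 151]
t=29: [263, 263, 263, 263, 263]
t=30: [8, 8, 8, 8, 8]
t=31: [104, 104, 104, 104, 104]
t=32: [211, 211, 211, 211, 211]
t=33: [323, 323, 323, 323, 323]
t=34: [62, 62, 62, 62, 62]
t=35: [164, 164, 164, 164, 164]
t=36: [278, 278, 278, 278, 278]
t=37: [22, 22, 22, 22, 22]
t=38: [120, 120, 120, 120, 120]
t=39: [229, 229, 229, 229, 229]
t=40: [339, 339, 339, 339, 339]
t=41: [76, 76, 76, 76, 76]
t=42: [180, 180, 180, 180, 180]
t=43: [296, 296, 296, 296, 296]
t=44: [38, 38, 38, 38, 38]
t=45: [138, 138, 138, 138, 138]
t=46: [249, 249, 249, 249, 249]
t=47: [357, 357, 357, 357, 357]
t=48: [92, 92, 92, 92, 92]
t=49: [198, 198, 198, 198, 198]
t=50: [312, 312, 312, 312, 312]
t=51: [52, 52, 52, 52, 52]
t=52: [153, 153, 153, 153, 153]
t=53: [266, 266, 266, 266, 266]
t=54: [11, 11, 11, 11, 11]
t=55: [108, 108, 108, 108, 108]
t=56: [216, 216, 216, 216, 216]
t=57: [328, 328, 328, 328, 328]
t=58: [66, 66, 66, 66, 66]
t=59: [169, 169, 169, 169, 169]
t=60: [283, 283, 283, 283, 283]
t=61: [26, 26, 26, 26, 26]
t=62: [124, 124, 124, 124, 124]
t=63: [233, 233, 233, 233, 233]
t=64: [343, 343, 343, 343, 343]
t=65: [79, 79, 79, 79, 79]
t=66: [183, 183, 183, 183, 183]
t=67: [298, 298, 298, 298, 298]
t=68: [39, 39, 39, 39, 39]
t=69: [139, 139, 139, 139, 139]
t=70: [250, 250, 250, 250, 250]
t=71: [358, 358, 358, 358, 358]
t=72: [93, 93, 93, 93, 93]
t=73: [199, 199, 199, 199, 199]
t=74: [312, 312, 312, 312, 312]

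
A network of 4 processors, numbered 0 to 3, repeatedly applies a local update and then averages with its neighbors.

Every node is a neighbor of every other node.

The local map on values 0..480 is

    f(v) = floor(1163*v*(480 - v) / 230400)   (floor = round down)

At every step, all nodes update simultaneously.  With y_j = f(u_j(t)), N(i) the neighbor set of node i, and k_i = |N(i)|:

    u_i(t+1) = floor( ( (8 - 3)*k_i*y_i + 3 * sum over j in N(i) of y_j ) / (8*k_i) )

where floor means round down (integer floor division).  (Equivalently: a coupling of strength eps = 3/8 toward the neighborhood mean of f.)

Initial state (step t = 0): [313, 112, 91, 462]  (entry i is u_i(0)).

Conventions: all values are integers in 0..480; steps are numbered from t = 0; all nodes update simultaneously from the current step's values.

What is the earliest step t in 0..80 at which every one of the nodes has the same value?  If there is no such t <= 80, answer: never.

Simulating step by step:
t=0: [313, 112, 91, 462]  (not all equal)
t=1: [217, 190, 175, 106]  (not all equal)
t=2: [273, 268, 263, 229]  (not all equal)
t=3: [286, 286, 287, 288]  (not all equal)
t=4: [279, 279, 279, 279]  (all equal)

Answer: 4
Key observation: Synchronization is absorbing here: once all nodes are equal they stay equal, and step 4 is the first all-equal step.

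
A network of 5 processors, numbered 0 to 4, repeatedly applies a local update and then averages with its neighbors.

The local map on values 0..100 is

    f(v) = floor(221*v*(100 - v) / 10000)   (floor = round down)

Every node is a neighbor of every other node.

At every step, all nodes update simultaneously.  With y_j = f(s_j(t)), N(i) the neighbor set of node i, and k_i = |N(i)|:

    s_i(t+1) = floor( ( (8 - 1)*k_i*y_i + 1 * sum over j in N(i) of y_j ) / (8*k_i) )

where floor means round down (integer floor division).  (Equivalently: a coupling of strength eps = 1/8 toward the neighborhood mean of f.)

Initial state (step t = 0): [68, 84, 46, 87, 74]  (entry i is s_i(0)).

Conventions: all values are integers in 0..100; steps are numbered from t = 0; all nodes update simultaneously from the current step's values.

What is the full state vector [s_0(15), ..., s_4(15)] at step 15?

Simulating step by step:
t=0: [68, 84, 46, 87, 74]
t=1: [46, 30, 51, 26, 41]
t=2: [53, 46, 54, 43, 52]
t=3: [54, 54, 54, 54, 54]
t=4: [54, 54, 54, 54, 54]
t=5: [54, 54, 54, 54, 54]
t=6: [54, 54, 54, 54, 54]
t=7: [54, 54, 54, 54, 54]
t=8: [54, 54, 54, 54, 54]
t=9: [54, 54, 54, 54, 54]
t=10: [54, 54, 54, 54, 54]
t=11: [54, 54, 54, 54, 54]
t=12: [54, 54, 54, 54, 54]
t=13: [54, 54, 54, 54, 54]
t=14: [54, 54, 54, 54, 54]
t=15: [54, 54, 54, 54, 54]

Answer: [54, 54, 54, 54, 54]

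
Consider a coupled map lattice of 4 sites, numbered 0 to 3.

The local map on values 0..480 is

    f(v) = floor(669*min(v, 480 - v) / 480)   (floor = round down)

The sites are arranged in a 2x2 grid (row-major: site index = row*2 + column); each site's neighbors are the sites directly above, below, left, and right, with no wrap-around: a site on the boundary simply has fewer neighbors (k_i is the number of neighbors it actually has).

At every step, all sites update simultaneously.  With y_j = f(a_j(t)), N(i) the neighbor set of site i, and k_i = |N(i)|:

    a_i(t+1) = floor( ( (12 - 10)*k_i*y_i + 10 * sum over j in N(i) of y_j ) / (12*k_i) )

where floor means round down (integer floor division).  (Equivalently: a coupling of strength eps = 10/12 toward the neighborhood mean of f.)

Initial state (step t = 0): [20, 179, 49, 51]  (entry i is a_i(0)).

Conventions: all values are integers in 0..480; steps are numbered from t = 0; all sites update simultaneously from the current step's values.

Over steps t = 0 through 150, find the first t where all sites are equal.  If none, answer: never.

Simulating step by step:
t=0: [20, 179, 49, 51]  (not all equal)
t=1: [136, 82, 52, 143]  (not all equal)
t=2: [109, 180, 173, 110]  (not all equal)
t=3: [229, 168, 166, 230]  (not all equal)
t=4: [246, 305, 304, 247]  (not all equal)
t=5: [257, 311, 311, 257]  (not all equal)
t=6: [247, 297, 297, 247]  (not all equal)
t=7: [266, 312, 312, 266]  (not all equal)
t=8: [244, 287, 287, 244]  (not all equal)
t=9: [278, 318, 318, 278]  (not all equal)
t=10: [234, 271, 271, 234]  (not all equal)
t=11: [296, 320, 320, 296]  (not all equal)
t=12: [228, 250, 250, 228]  (not all equal)
t=13: [319, 317, 317, 319]  (not all equal)
t=14: [226, 224, 224, 226]  (not all equal)
t=15: [312, 313, 313, 312]  (not all equal)
t=16: [232, 233, 233, 232]  (not all equal)
t=17: [323, 323, 323, 323]  (all equal)

Answer: 17
Key observation: Synchronization is absorbing here: once all sites are equal they stay equal, and step 17 is the first all-equal step.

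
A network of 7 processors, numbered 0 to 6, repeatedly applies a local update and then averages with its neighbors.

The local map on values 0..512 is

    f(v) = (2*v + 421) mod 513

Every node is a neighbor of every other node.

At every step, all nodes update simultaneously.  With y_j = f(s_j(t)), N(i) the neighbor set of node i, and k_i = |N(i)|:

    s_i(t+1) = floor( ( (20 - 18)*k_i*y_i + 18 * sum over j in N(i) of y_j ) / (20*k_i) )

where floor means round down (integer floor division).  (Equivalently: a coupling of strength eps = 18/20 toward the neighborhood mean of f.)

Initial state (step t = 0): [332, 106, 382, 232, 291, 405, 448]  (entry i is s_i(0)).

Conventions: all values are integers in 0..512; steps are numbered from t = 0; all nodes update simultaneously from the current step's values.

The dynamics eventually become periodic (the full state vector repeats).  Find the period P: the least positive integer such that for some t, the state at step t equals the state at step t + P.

Answer: 18
Key observation: The state at step 4, [261, 261, 261, 261, 261, 261, 261], reappears at step 22 — and no state repeats earlier — so the cycle the system enters has period 18.

Derivation:
t=0: [332, 106, 382, 232, 291, 405, 448]
t=1: [251, 248, 246, 235, 229, 244, 239]
t=2: [390, 390, 391, 392, 392, 391, 391]
t=3: [177, 177, 177, 176, 176, 177, 177]
t=4: [261, 261, 261, 261, 261, 261, 261]
t=5: [430, 430, 430, 430, 430, 430, 430]
t=6: [255, 255, 255, 255, 255, 255, 255]
t=7: [418, 418, 418, 418, 418, 418, 418]
t=8: [231, 231, 231, 231, 231, 231, 231]
t=9: [370, 370, 370, 370, 370, 370, 370]
t=10: [135, 135, 135, 135, 135, 135, 135]
t=11: [178, 178, 178, 178, 178, 178, 178]
t=12: [264, 264, 264, 264, 264, 264, 264]
t=13: [436, 436, 436, 436, 436, 436, 436]
t=14: [267, 267, 267, 267, 267, 267, 267]
t=15: [442, 442, 442, 442, 442, 442, 442]
t=16: [279, 279, 279, 279, 279, 279, 279]
t=17: [466, 466, 466, 466, 466, 466, 466]
t=18: [327, 327, 327, 327, 327, 327, 327]
t=19: [49, 49, 49, 49, 49, 49, 49]
t=20: [6, 6, 6, 6, 6, 6, 6]
t=21: [433, 433, 433, 433, 433, 433, 433]
t=22: [261, 261, 261, 261, 261, 261, 261]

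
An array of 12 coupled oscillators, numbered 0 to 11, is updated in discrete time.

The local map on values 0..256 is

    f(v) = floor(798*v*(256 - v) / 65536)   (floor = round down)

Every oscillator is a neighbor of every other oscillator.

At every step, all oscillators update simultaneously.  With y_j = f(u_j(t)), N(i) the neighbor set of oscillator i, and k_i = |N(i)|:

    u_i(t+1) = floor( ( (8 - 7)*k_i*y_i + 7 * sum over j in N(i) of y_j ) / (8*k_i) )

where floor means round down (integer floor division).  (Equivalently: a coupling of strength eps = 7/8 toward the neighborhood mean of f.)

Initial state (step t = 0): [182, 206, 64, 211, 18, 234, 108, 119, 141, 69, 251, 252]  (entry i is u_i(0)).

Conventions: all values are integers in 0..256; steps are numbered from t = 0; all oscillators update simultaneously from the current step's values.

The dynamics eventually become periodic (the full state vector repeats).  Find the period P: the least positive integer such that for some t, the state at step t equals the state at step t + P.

Simulating step by step:
t=0: [182, 206, 64, 211, 18, 234, 108, 119, 141, 69, 251, 252]
t=1: [121, 120, 121, 119, 116, 117, 123, 123, 123, 121, 115, 115]
t=2: [198, 198, 198, 198, 197, 198, 198, 198, 198, 198, 197, 197]
t=3: [139, 139, 139, 139, 139, 139, 139, 139, 139, 139, 139, 139]
t=4: [198, 198, 198, 198, 198, 198, 198, 198, 198, 198, 198, 198]
t=5: [139, 139, 139, 139, 139, 139, 139, 139, 139, 139, 139, 139]

Answer: 2
Key observation: The state at step 3, [139, 139, 139, 139, 139, 139, 139, 139, 139, 139, 139, 139], reappears at step 5 — and no state repeats earlier — so the cycle the system enters has period 2.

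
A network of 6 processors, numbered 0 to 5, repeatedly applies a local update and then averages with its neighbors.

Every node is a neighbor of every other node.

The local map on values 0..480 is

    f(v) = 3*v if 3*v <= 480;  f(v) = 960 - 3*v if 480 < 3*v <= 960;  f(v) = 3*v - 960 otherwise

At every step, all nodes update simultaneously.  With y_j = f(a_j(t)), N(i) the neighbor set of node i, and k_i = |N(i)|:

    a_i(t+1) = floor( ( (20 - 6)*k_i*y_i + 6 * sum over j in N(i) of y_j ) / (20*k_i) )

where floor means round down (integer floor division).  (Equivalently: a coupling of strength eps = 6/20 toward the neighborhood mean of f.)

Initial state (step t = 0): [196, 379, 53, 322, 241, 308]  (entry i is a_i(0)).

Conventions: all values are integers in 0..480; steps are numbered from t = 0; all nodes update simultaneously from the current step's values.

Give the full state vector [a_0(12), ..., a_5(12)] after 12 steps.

Answer: [119, 394, 307, 229, 277, 409]

Derivation:
t=0: [196, 379, 53, 322, 241, 308]
t=1: [297, 172, 160, 63, 210, 82]
t=2: [149, 389, 412, 226, 316, 262]
t=3: [369, 216, 260, 264, 91, 195]
t=4: [181, 286, 202, 194, 262, 327]
t=5: [353, 152, 313, 328, 198, 100]
t=6: [139, 367, 89, 91, 310, 267]
t=7: [344, 167, 248, 251, 96, 178]
t=8: [146, 393, 238, 232, 284, 372]
t=9: [366, 226, 243, 254, 154, 185]
t=10: [191, 283, 250, 229, 398, 362]
t=11: [328, 151, 214, 255, 230, 161]
t=12: [119, 394, 307, 229, 277, 409]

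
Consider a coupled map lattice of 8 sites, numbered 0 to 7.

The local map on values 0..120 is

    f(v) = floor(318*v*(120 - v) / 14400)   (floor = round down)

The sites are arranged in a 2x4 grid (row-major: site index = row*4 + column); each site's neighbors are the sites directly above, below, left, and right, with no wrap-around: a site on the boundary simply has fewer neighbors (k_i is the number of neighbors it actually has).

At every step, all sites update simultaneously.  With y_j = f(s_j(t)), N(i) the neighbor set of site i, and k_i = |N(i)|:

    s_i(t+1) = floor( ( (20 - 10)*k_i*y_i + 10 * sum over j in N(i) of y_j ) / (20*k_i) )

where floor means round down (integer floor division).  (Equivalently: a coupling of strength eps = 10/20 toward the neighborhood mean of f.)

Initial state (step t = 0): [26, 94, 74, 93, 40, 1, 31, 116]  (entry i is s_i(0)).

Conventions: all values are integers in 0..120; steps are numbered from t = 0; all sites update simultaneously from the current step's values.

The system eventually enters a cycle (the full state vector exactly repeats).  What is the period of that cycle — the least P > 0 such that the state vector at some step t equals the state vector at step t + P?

Simulating step by step:
t=0: [26, 94, 74, 93, 40, 1, 31, 116]
t=1: [57, 48, 65, 48, 48, 31, 44, 33]
t=2: [77, 74, 76, 73, 72, 67, 70, 68]
t=3: [74, 74, 74, 75, 75, 77, 76, 77]
t=4: [74, 74, 74, 74, 74, 73, 73, 73]
t=5: [75, 75, 75, 75, 75, 75, 75, 75]
t=6: [74, 74, 74, 74, 74, 74, 74, 74]
t=7: [75, 75, 75, 75, 75, 75, 75, 75]

Answer: 2
Key observation: The state at step 5, [75, 75, 75, 75, 75, 75, 75, 75], reappears at step 7 — and no state repeats earlier — so the cycle the system enters has period 2.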